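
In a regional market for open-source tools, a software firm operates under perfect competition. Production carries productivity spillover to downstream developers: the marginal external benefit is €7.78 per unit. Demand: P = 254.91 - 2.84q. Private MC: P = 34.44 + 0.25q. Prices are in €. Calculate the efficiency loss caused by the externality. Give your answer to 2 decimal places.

Market equilibrium (private): 34.44 + 0.25q = 254.91 - 2.84q → q_m = 71.3495.
Social marginal cost = private MC − MEB = 26.66 + 0.25q.
Set SMC = demand: 26.66 + 0.25q = 254.91 - 2.84q → q* = 73.8673.
The loss is the area between SMC and demand from q* to q_m; with linear curves that's a triangle of height MEB(q_m).
DWL = ½ × 2.5178 × 7.7800 = 9.7942.

DWL = €9.79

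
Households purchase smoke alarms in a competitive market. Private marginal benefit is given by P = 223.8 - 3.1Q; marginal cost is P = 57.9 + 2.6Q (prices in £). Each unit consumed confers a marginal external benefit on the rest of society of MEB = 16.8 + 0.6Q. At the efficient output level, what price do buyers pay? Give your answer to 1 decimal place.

Social marginal benefit = demand + MEB = 240.6 - 2.5Q.
Set SMB = MC: 240.6 - 2.5Q = 57.9 + 2.6Q → Q* = 35.8235.
Consumer price on the demand curve at Q*: 223.8 − 3.1×35.8235 = 112.7472.

P = £112.7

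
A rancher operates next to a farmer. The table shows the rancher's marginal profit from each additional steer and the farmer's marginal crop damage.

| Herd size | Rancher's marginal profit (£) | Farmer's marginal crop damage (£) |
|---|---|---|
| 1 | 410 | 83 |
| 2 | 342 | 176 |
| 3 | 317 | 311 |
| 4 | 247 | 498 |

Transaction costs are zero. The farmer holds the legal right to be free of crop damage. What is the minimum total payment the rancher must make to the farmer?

£570

Efficient level: marginal profit ≥ marginal crop damage through level 3, so k* = 3.
With the farmer holding the right, the rancher must at least compensate total damage at k*: 83 + 176 + 311 = 570.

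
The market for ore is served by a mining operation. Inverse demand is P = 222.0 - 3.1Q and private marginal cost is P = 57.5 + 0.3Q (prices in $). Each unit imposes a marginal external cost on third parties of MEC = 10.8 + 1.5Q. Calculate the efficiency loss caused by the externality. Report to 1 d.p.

DWL = $709.3

Market equilibrium (private): 57.5 + 0.3Q = 222.0 - 3.1Q → Q_m = 48.3824.
Social marginal cost = private MC + MEC = 68.3 + 1.8Q.
Set SMC = demand: 68.3 + 1.8Q = 222.0 - 3.1Q → Q* = 31.3673.
The welfare-loss triangle has base |Q_m − Q*| and height MEC(Q_m) (the vertical gap between SMC and demand is zero at Q* and MEC at Q_m).
DWL = ½ × 17.0151 × 83.3735 = 709.3042.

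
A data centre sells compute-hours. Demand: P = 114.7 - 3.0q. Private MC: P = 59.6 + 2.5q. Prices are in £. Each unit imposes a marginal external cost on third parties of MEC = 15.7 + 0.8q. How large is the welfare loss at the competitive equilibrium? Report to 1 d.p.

Market equilibrium (private): 59.6 + 2.5q = 114.7 - 3.0q → q_m = 10.0182.
Social marginal cost = private MC + MEC = 75.3 + 3.3q.
Set SMC = demand: 75.3 + 3.3q = 114.7 - 3.0q → q* = 6.2540.
The loss is the area between SMC and demand from q* to q_m; with linear curves that's a triangle of height MEC(q_m).
DWL = ½ × 3.7642 × 23.7145 = 44.6331.

DWL = £44.6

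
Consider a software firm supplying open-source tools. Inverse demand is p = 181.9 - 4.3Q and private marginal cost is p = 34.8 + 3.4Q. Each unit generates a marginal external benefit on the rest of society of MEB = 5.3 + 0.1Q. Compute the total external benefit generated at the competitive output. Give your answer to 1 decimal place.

119.5

Market equilibrium (private): 34.8 + 3.4Q = 181.9 - 4.3Q → Q_m = 19.1039.
Total external benefit = ∫₀^{Q_m} (5.3 + 0.1Q) dQ = 5.3×19.1039 + ½×0.1×19.1039² = 119.4986.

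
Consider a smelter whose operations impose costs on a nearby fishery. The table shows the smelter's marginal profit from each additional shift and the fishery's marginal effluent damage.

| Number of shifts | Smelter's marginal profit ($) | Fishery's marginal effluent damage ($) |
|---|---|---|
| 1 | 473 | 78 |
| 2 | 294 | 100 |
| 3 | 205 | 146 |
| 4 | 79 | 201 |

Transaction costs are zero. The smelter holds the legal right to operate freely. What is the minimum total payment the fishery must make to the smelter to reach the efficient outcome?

Left alone the smelter would choose level 4 (marginal profit stays positive).
Efficient level: k* = 3 (marginal profit ≥ marginal effluent damage through 3).
The fishery must at least cover the smelter's forgone profit from cutting 4→3: 79 = 79.

$79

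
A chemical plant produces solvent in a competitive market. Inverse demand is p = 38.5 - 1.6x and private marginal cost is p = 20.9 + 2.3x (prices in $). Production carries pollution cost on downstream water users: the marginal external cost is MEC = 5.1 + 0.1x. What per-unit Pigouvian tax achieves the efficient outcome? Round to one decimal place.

Social marginal cost = private MC + MEC = 26.0 + 2.4x.
Set SMC = demand: 26.0 + 2.4x = 38.5 - 1.6x → x* = 3.1250.
The Pigouvian tax equals MEC at x*: 5.1 + 0.1×3.1250 = 5.4125.

tax = $5.4 per unit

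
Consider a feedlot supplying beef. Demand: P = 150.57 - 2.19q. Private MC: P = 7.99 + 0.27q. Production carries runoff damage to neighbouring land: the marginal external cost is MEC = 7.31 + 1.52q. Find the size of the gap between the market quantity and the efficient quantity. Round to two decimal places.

23.97 units

Market equilibrium (private): 7.99 + 0.27q = 150.57 - 2.19q → q_m = 57.9593.
Social marginal cost = private MC + MEC = 15.30 + 1.79q.
Set SMC = demand: 15.30 + 1.79q = 150.57 - 2.19q → q* = 33.9874.
Gap = |57.9593 − 33.9874| = 23.9719.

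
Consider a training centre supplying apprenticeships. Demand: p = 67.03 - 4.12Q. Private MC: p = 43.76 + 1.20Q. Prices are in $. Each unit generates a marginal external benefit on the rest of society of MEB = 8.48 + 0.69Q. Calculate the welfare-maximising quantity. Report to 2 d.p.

Social marginal cost = private MC − MEB = 35.28 + 0.51Q.
Set SMC = demand: 35.28 + 0.51Q = 67.03 - 4.12Q → Q* = 6.8575.

Q* = 6.86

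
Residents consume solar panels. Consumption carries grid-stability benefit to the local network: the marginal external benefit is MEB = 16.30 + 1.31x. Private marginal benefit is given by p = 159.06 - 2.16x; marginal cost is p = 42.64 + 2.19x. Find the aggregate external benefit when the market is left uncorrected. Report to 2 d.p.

Market equilibrium (private): 42.64 + 2.19x = 159.06 - 2.16x → x_m = 26.7632.
Total external benefit = ∫₀^{x_m} (16.30 + 1.31x) dx = 16.30×26.7632 + ½×1.31×26.7632² = 905.3963.

905.40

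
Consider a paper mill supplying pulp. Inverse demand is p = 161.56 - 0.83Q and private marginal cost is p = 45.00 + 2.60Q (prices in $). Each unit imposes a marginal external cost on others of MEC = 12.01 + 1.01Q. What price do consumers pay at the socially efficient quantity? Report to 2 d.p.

Social marginal cost = private MC + MEC = 57.01 + 3.61Q.
Set SMC = demand: 57.01 + 3.61Q = 161.56 - 0.83Q → Q* = 23.5473.
Consumer price on the demand curve at Q*: 161.56 − 0.83×23.5473 = 142.0157.

P = $142.02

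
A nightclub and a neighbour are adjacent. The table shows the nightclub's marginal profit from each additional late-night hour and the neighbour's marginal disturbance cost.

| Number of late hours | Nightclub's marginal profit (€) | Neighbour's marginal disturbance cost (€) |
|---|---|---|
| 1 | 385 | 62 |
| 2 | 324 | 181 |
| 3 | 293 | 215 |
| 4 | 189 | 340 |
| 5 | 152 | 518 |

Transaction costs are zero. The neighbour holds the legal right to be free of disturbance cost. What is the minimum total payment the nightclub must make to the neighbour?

€458

Efficient level: marginal profit ≥ marginal disturbance cost through level 3, so k* = 3.
With the neighbour holding the right, the nightclub must at least compensate total damage at k*: 62 + 181 + 215 = 458.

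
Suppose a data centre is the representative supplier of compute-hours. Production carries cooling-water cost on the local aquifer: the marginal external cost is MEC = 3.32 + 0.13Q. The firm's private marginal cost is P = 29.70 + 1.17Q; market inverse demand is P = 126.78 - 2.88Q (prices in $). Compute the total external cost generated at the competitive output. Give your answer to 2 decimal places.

Market equilibrium (private): 29.70 + 1.17Q = 126.78 - 2.88Q → Q_m = 23.9704.
Total external cost = ∫₀^{Q_m} (3.32 + 0.13Q) dQ = 3.32×23.9704 + ½×0.13×23.9704² = 116.9294.

$116.93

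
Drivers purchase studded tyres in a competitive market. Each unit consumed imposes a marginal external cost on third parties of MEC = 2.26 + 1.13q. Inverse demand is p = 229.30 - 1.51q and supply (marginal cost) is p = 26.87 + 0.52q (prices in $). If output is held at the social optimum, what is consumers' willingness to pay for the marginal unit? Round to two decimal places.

P = $133.65

Social marginal benefit = demand − MEC = 227.04 - 2.64q.
Set SMB = MC: 227.04 - 2.64q = 26.87 + 0.52q → q* = 63.3449.
Consumer price on the demand curve at q*: 229.30 − 1.51×63.3449 = 133.6492.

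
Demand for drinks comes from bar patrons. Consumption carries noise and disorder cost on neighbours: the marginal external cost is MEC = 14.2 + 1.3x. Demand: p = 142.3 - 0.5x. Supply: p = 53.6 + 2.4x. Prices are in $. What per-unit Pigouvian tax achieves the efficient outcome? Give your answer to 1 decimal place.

Social marginal benefit = demand − MEC = 128.1 - 1.8x.
Set SMB = MC: 128.1 - 1.8x = 53.6 + 2.4x → x* = 17.7381.
The Pigouvian tax equals MEC at x*: 14.2 + 1.3×17.7381 = 37.2595.

tax = $37.3 per unit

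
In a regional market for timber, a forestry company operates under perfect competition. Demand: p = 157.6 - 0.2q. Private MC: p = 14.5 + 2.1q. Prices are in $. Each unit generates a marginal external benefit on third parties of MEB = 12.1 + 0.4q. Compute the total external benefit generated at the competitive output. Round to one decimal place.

Market equilibrium (private): 14.5 + 2.1q = 157.6 - 0.2q → q_m = 62.2174.
Total external benefit = ∫₀^{q_m} (12.1 + 0.4q) dq = 12.1×62.2174 + ½×0.4×62.2174² = 1527.0315.

$1527.0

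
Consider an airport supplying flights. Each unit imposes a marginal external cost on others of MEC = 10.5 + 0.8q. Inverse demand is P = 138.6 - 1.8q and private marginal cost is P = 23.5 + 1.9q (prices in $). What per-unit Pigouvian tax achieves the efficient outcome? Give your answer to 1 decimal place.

tax = $29.1 per unit

Social marginal cost = private MC + MEC = 34.0 + 2.7q.
Set SMC = demand: 34.0 + 2.7q = 138.6 - 1.8q → q* = 23.2444.
The Pigouvian tax equals MEC at q*: 10.5 + 0.8×23.2444 = 29.0955.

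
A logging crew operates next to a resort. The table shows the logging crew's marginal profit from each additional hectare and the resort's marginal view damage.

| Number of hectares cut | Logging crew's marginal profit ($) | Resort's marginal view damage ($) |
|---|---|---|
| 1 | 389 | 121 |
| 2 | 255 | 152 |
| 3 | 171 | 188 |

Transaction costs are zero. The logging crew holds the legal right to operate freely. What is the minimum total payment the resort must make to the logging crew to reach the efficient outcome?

$171

Left alone the logging crew would choose level 3 (marginal profit stays positive).
Efficient level: k* = 2 (marginal profit ≥ marginal view damage through 2).
The resort must at least cover the logging crew's forgone profit from cutting 3→2: 171 = 171.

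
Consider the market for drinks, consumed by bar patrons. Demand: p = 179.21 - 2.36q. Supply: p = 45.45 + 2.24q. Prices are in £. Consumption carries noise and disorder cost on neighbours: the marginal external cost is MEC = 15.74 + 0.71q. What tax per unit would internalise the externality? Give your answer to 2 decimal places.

Social marginal benefit = demand − MEC = 163.47 - 3.07q.
Set SMB = MC: 163.47 - 3.07q = 45.45 + 2.24q → q* = 22.2260.
The Pigouvian tax equals MEC at q*: 15.74 + 0.71×22.2260 = 31.5205.

tax = £31.52 per unit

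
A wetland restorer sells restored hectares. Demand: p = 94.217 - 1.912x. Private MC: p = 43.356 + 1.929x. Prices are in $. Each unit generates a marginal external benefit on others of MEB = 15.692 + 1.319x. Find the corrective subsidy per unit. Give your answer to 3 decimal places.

subsidy = $50.499 per unit

Social marginal cost = private MC − MEB = 27.664 + 0.610x.
Set SMC = demand: 27.664 + 0.610x = 94.217 - 1.912x → x* = 26.3890.
The Pigouvian subsidy equals MEB at x*: 15.692 + 1.319×26.3890 = 50.4991.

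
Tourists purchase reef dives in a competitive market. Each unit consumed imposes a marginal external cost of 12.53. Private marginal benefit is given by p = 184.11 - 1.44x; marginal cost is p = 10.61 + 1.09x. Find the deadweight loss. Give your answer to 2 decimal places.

Market equilibrium (private): 10.61 + 1.09x = 184.11 - 1.44x → x_m = 68.5771.
Social marginal benefit = demand − MEC = 171.58 - 1.44x.
Set SMB = MC: 171.58 - 1.44x = 10.61 + 1.09x → x* = 63.6245.
Height of the DWL triangle at x_m is MC(x_m) − SMB(x_m) = MEC(x_m) = 12.5300.
DWL = ½ × 4.9526 × 12.5300 = 31.0280.

DWL = 31.03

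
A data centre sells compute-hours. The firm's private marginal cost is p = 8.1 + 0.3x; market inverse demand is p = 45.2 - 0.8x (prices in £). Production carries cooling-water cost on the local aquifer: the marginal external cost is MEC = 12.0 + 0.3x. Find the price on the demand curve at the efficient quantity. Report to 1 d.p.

Social marginal cost = private MC + MEC = 20.1 + 0.6x.
Set SMC = demand: 20.1 + 0.6x = 45.2 - 0.8x → x* = 17.9286.
Consumer price on the demand curve at x*: 45.2 − 0.8×17.9286 = 30.8571.

P = £30.9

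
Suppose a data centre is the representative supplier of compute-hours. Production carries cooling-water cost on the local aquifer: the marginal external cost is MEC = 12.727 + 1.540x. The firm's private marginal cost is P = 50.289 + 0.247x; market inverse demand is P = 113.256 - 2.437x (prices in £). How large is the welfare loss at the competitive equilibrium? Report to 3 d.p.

Market equilibrium (private): 50.289 + 0.247x = 113.256 - 2.437x → x_m = 23.4601.
Social marginal cost = private MC + MEC = 63.016 + 1.787x.
Set SMC = demand: 63.016 + 1.787x = 113.256 - 2.437x → x* = 11.8939.
Height of the DWL triangle at x_m is SMC(x_m) − demand(x_m) = MEC(x_m) = 48.8556.
DWL = ½ × 11.5662 × 48.8556 = 282.5368.

DWL = £282.537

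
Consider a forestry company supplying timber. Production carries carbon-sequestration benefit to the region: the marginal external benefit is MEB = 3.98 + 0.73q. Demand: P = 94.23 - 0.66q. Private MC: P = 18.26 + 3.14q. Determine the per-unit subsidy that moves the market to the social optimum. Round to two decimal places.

subsidy = 22.99 per unit

Social marginal cost = private MC − MEB = 14.28 + 2.41q.
Set SMC = demand: 14.28 + 2.41q = 94.23 - 0.66q → q* = 26.0423.
The Pigouvian subsidy equals MEB at q*: 3.98 + 0.73×26.0423 = 22.9909.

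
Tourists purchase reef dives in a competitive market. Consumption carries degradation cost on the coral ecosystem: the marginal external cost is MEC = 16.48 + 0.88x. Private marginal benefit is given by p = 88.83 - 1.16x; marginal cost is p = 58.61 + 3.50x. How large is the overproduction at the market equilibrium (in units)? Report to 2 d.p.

Market equilibrium (private): 58.61 + 3.50x = 88.83 - 1.16x → x_m = 6.4850.
Social marginal benefit = demand − MEC = 72.35 - 2.04x.
Set SMB = MC: 72.35 - 2.04x = 58.61 + 3.50x → x* = 2.4801.
Gap = |6.4850 − 2.4801| = 4.0049.

4.00 units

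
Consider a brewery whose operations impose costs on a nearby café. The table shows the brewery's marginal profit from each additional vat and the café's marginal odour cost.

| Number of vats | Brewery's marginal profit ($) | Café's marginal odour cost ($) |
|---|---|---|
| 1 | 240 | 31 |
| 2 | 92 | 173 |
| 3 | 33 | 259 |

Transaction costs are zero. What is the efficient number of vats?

Bargaining reaches the level where marginal profit last exceeds marginal odour cost.
That holds through level 1 (240 ≥ 31) but not at 2 (92 < 173).

1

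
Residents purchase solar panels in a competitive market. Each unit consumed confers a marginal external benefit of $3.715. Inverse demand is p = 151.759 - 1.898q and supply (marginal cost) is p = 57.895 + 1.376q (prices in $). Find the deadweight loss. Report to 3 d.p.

DWL = $2.108

Market equilibrium (private): 57.895 + 1.376q = 151.759 - 1.898q → q_m = 28.6695.
Social marginal benefit = demand + MEB = 155.474 - 1.898q.
Set SMB = MC: 155.474 - 1.898q = 57.895 + 1.376q → q* = 29.8042.
Between q* and q_m the wedge SMB − MC runs linearly from 0 to MEB(q_m), so the loss is a triangle.
DWL = ½ × 1.1347 × 3.7150 = 2.1077.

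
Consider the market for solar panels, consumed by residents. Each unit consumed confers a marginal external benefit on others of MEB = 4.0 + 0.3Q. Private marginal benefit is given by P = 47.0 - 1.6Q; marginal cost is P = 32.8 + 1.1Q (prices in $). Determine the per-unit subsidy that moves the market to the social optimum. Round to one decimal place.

Social marginal benefit = demand + MEB = 51.0 - 1.3Q.
Set SMB = MC: 51.0 - 1.3Q = 32.8 + 1.1Q → Q* = 7.5833.
The Pigouvian subsidy equals MEB at Q*: 4.0 + 0.3×7.5833 = 6.2750.

subsidy = $6.3 per unit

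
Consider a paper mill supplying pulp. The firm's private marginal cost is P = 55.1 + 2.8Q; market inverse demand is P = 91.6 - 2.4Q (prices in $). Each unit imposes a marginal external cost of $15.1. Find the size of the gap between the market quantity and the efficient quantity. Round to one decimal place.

Market equilibrium (private): 55.1 + 2.8Q = 91.6 - 2.4Q → Q_m = 7.0192.
Social marginal cost = private MC + MEC = 70.2 + 2.8Q.
Set SMC = demand: 70.2 + 2.8Q = 91.6 - 2.4Q → Q* = 4.1154.
Gap = |7.0192 − 4.1154| = 2.9038.

2.9 units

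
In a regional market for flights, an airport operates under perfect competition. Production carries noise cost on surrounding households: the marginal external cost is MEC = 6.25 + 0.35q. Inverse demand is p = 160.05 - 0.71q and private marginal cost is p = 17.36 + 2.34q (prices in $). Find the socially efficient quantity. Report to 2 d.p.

Social marginal cost = private MC + MEC = 23.61 + 2.69q.
Set SMC = demand: 23.61 + 2.69q = 160.05 - 0.71q → q* = 40.1294.

q* = 40.13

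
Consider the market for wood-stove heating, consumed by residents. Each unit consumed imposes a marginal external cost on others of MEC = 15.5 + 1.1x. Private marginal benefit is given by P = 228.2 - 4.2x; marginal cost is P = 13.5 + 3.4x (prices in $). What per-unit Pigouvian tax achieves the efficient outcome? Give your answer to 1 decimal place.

tax = $40.7 per unit

Social marginal benefit = demand − MEC = 212.7 - 5.3x.
Set SMB = MC: 212.7 - 5.3x = 13.5 + 3.4x → x* = 22.8966.
The Pigouvian tax equals MEC at x*: 15.5 + 1.1×22.8966 = 40.6863.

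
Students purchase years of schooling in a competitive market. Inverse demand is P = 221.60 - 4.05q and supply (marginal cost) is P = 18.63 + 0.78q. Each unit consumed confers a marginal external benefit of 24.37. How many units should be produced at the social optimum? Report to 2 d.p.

Social marginal benefit = demand + MEB = 245.97 - 4.05q.
Set SMB = MC: 245.97 - 4.05q = 18.63 + 0.78q → q* = 47.0683.

q* = 47.07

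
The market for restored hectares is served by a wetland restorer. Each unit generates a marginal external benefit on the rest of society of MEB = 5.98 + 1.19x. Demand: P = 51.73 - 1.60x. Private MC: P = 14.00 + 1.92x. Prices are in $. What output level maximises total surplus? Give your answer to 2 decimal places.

Social marginal cost = private MC − MEB = 8.02 + 0.73x.
Set SMC = demand: 8.02 + 0.73x = 51.73 - 1.60x → x* = 18.7597.

x* = 18.76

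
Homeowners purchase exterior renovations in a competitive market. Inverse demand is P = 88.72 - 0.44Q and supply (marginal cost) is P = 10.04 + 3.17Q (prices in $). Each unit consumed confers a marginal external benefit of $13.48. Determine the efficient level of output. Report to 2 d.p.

Social marginal benefit = demand + MEB = 102.20 - 0.44Q.
Set SMB = MC: 102.20 - 0.44Q = 10.04 + 3.17Q → Q* = 25.5291.

Q* = 25.53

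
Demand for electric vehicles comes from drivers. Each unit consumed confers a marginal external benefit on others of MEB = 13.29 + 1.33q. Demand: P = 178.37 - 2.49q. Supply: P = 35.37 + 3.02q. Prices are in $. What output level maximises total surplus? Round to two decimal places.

Social marginal benefit = demand + MEB = 191.66 - 1.16q.
Set SMB = MC: 191.66 - 1.16q = 35.37 + 3.02q → q* = 37.3900.

q* = 37.39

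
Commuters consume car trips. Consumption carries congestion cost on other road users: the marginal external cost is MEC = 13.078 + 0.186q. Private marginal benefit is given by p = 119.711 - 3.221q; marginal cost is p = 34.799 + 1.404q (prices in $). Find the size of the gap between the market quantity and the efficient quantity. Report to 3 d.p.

3.428 units

Market equilibrium (private): 34.799 + 1.404q = 119.711 - 3.221q → q_m = 18.3594.
Social marginal benefit = demand − MEC = 106.633 - 3.407q.
Set SMB = MC: 106.633 - 3.407q = 34.799 + 1.404q → q* = 14.9312.
Gap = |18.3594 − 14.9312| = 3.4282.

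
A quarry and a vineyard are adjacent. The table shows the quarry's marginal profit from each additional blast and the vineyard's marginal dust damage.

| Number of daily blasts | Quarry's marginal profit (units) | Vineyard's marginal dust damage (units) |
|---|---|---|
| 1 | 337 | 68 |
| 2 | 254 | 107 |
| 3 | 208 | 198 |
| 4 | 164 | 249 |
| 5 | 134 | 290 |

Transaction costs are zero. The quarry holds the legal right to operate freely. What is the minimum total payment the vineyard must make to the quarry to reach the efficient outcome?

Left alone the quarry would choose level 5 (marginal profit stays positive).
Efficient level: k* = 3 (marginal profit ≥ marginal dust damage through 3).
The vineyard must at least cover the quarry's forgone profit from cutting 5→3: 164 + 134 = 298.

298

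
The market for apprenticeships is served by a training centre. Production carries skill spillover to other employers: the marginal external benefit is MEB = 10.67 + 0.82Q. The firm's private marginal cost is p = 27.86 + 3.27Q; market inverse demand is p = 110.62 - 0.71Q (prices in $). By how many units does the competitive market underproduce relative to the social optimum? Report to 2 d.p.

8.77 units

Market equilibrium (private): 27.86 + 3.27Q = 110.62 - 0.71Q → Q_m = 20.7940.
Social marginal cost = private MC − MEB = 17.19 + 2.45Q.
Set SMC = demand: 17.19 + 2.45Q = 110.62 - 0.71Q → Q* = 29.5665.
Gap = |20.7940 − 29.5665| = 8.7725.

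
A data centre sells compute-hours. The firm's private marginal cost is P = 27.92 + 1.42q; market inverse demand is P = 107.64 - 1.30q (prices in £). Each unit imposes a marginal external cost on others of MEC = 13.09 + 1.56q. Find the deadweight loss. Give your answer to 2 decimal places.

DWL = £404.07

Market equilibrium (private): 27.92 + 1.42q = 107.64 - 1.30q → q_m = 29.3088.
Social marginal cost = private MC + MEC = 41.01 + 2.98q.
Set SMC = demand: 41.01 + 2.98q = 107.64 - 1.30q → q* = 15.5678.
Between q* and q_m the wedge SMC − demand runs linearly from 0 to MEC(q_m), so the loss is a triangle.
DWL = ½ × 13.7410 × 58.8118 = 404.0665.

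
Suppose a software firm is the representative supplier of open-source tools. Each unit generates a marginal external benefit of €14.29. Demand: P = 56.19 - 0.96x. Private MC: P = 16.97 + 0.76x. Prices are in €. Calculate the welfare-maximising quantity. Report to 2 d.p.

x* = 31.11

Social marginal cost = private MC − MEB = 2.68 + 0.76x.
Set SMC = demand: 2.68 + 0.76x = 56.19 - 0.96x → x* = 31.1105.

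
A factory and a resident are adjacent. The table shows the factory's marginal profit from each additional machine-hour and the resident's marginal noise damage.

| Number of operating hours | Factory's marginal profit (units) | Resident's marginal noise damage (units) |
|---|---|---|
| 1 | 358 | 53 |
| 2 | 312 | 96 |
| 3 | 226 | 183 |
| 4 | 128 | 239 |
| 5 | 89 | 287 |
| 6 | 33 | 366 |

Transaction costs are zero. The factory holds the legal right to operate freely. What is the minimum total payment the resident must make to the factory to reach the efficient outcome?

250

Left alone the factory would choose level 6 (marginal profit stays positive).
Efficient level: k* = 3 (marginal profit ≥ marginal noise damage through 3).
The resident must at least cover the factory's forgone profit from cutting 6→3: 128 + 89 + 33 = 250.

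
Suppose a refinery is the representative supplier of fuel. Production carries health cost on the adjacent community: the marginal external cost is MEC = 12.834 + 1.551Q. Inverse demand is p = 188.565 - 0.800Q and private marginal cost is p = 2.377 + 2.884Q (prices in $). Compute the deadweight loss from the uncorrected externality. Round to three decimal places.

DWL = $794.772

Market equilibrium (private): 2.377 + 2.884Q = 188.565 - 0.800Q → Q_m = 50.5396.
Social marginal cost = private MC + MEC = 15.211 + 4.435Q.
Set SMC = demand: 15.211 + 4.435Q = 188.565 - 0.800Q → Q* = 33.1144.
Between Q* and Q_m the wedge SMC − demand runs linearly from 0 to MEC(Q_m), so the loss is a triangle.
DWL = ½ × 17.4252 × 91.2210 = 794.7721.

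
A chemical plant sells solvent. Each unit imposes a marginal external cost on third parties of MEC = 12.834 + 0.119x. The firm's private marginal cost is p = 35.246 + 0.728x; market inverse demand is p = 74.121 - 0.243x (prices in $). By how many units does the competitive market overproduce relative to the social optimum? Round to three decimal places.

Market equilibrium (private): 35.246 + 0.728x = 74.121 - 0.243x → x_m = 40.0360.
Social marginal cost = private MC + MEC = 48.080 + 0.847x.
Set SMC = demand: 48.080 + 0.847x = 74.121 - 0.243x → x* = 23.8908.
Gap = |40.0360 − 23.8908| = 16.1452.

16.145 units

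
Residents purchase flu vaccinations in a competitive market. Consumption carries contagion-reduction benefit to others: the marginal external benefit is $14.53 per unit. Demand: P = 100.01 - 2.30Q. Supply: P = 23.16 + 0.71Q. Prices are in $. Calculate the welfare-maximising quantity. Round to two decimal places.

Social marginal benefit = demand + MEB = 114.54 - 2.30Q.
Set SMB = MC: 114.54 - 2.30Q = 23.16 + 0.71Q → Q* = 30.3588.

Q* = 30.36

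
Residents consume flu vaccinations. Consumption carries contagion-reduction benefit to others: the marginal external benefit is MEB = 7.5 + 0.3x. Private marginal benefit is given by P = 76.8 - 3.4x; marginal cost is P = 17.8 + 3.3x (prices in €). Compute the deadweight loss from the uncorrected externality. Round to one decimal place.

Market equilibrium (private): 17.8 + 3.3x = 76.8 - 3.4x → x_m = 8.8060.
Social marginal benefit = demand + MEB = 84.3 - 3.1x.
Set SMB = MC: 84.3 - 3.1x = 17.8 + 3.3x → x* = 10.3906.
Between x* and x_m the wedge SMB − MC runs linearly from 0 to MEB(x_m), so the loss is a triangle.
DWL = ½ × 1.5846 × 10.1418 = 8.0353.

DWL = €8.0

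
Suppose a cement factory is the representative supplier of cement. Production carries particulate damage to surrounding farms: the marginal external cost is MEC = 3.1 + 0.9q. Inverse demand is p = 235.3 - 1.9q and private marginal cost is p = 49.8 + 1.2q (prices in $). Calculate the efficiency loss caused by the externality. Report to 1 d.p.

DWL = $405.5

Market equilibrium (private): 49.8 + 1.2q = 235.3 - 1.9q → q_m = 59.8387.
Social marginal cost = private MC + MEC = 52.9 + 2.1q.
Set SMC = demand: 52.9 + 2.1q = 235.3 - 1.9q → q* = 45.6000.
Between q* and q_m the wedge SMC − demand runs linearly from 0 to MEC(q_m), so the loss is a triangle.
DWL = ½ × 14.2387 × 56.9548 = 405.4812.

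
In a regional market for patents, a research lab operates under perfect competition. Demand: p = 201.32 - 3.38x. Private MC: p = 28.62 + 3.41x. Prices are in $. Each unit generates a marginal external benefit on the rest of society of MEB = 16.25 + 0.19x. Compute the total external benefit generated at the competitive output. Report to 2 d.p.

$474.77

Market equilibrium (private): 28.62 + 3.41x = 201.32 - 3.38x → x_m = 25.4345.
Total external benefit = ∫₀^{x_m} (16.25 + 0.19x) dx = 16.25×25.4345 + ½×0.19×25.4345² = 474.7674.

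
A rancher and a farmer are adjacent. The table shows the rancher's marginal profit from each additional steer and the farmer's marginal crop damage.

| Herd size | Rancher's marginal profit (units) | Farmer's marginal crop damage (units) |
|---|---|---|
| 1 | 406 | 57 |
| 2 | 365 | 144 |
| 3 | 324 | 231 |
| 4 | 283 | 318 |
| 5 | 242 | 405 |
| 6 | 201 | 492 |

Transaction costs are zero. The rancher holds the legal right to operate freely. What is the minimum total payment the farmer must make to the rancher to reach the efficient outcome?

Left alone the rancher would choose level 6 (marginal profit stays positive).
Efficient level: k* = 3 (marginal profit ≥ marginal crop damage through 3).
The farmer must at least cover the rancher's forgone profit from cutting 6→3: 283 + 242 + 201 = 726.

726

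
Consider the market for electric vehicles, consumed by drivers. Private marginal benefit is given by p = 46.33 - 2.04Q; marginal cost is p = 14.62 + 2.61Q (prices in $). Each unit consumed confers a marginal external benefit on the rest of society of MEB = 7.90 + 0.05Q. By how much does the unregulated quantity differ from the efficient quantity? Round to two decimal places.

1.79 units

Market equilibrium (private): 14.62 + 2.61Q = 46.33 - 2.04Q → Q_m = 6.8194.
Social marginal benefit = demand + MEB = 54.23 - 1.99Q.
Set SMB = MC: 54.23 - 1.99Q = 14.62 + 2.61Q → Q* = 8.6109.
Gap = |6.8194 − 8.6109| = 1.7915.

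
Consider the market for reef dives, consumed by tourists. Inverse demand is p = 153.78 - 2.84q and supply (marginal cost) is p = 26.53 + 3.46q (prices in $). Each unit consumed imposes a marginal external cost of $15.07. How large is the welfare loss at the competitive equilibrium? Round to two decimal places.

DWL = $18.02

Market equilibrium (private): 26.53 + 3.46q = 153.78 - 2.84q → q_m = 20.1984.
Social marginal benefit = demand − MEC = 138.71 - 2.84q.
Set SMB = MC: 138.71 - 2.84q = 26.53 + 3.46q → q* = 17.8063.
The loss is the area between SMB and MC from q* to q_m; with linear curves that's a triangle of height MEC(q_m).
DWL = ½ × 2.3921 × 15.0700 = 18.0245.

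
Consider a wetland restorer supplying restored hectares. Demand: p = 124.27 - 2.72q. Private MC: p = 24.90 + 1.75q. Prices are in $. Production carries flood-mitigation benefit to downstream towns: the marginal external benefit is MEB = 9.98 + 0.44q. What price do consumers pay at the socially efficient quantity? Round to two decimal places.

Social marginal cost = private MC − MEB = 14.92 + 1.31q.
Set SMC = demand: 14.92 + 1.31q = 124.27 - 2.72q → q* = 27.1340.
Consumer price on the demand curve at q*: 124.27 − 2.72×27.1340 = 50.4655.

P = $50.47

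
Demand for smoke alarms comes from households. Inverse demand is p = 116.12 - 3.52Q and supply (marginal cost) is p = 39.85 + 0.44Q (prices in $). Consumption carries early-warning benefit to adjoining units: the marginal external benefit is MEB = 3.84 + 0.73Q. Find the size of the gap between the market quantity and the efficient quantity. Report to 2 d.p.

5.54 units

Market equilibrium (private): 39.85 + 0.44Q = 116.12 - 3.52Q → Q_m = 19.2601.
Social marginal benefit = demand + MEB = 119.96 - 2.79Q.
Set SMB = MC: 119.96 - 2.79Q = 39.85 + 0.44Q → Q* = 24.8019.
Gap = |19.2601 − 24.8019| = 5.5418.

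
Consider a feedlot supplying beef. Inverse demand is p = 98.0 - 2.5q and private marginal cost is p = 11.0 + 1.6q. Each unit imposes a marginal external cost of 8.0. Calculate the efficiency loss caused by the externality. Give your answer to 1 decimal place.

Market equilibrium (private): 11.0 + 1.6q = 98.0 - 2.5q → q_m = 21.2195.
Social marginal cost = private MC + MEC = 19.0 + 1.6q.
Set SMC = demand: 19.0 + 1.6q = 98.0 - 2.5q → q* = 19.2683.
The loss is the area between SMC and demand from q* to q_m; with linear curves that's a triangle of height MEC(q_m).
DWL = ½ × 1.9512 × 8.0000 = 7.8048.

DWL = 7.8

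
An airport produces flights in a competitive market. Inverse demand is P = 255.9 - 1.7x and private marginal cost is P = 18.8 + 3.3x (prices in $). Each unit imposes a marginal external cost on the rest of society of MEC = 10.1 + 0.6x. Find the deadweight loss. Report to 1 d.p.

DWL = $132.7

Market equilibrium (private): 18.8 + 3.3x = 255.9 - 1.7x → x_m = 47.4200.
Social marginal cost = private MC + MEC = 28.9 + 3.9x.
Set SMC = demand: 28.9 + 3.9x = 255.9 - 1.7x → x* = 40.5357.
Between x* and x_m the wedge SMC − demand runs linearly from 0 to MEC(x_m), so the loss is a triangle.
DWL = ½ × 6.8843 × 38.5520 = 132.7018.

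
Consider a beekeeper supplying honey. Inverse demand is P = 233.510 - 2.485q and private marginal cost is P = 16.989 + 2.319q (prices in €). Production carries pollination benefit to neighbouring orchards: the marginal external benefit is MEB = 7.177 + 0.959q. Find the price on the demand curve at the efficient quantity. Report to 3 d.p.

P = €88.935

Social marginal cost = private MC − MEB = 9.812 + 1.360q.
Set SMC = demand: 9.812 + 1.360q = 233.510 - 2.485q → q* = 58.1789.
Consumer price on the demand curve at q*: 233.510 − 2.485×58.1789 = 88.9354.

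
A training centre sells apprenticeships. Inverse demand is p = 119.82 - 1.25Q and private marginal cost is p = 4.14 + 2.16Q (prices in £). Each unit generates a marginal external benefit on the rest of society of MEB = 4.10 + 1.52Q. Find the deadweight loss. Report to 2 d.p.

DWL = £819.71

Market equilibrium (private): 4.14 + 2.16Q = 119.82 - 1.25Q → Q_m = 33.9238.
Social marginal cost = private MC − MEB = 0.04 + 0.64Q.
Set SMC = demand: 0.04 + 0.64Q = 119.82 - 1.25Q → Q* = 63.3757.
The welfare-loss triangle has base |Q_m − Q*| and height MEB(Q_m) (the vertical gap between SMC and demand is zero at Q* and MEB at Q_m).
DWL = ½ × 29.4519 × 55.6641 = 819.7068.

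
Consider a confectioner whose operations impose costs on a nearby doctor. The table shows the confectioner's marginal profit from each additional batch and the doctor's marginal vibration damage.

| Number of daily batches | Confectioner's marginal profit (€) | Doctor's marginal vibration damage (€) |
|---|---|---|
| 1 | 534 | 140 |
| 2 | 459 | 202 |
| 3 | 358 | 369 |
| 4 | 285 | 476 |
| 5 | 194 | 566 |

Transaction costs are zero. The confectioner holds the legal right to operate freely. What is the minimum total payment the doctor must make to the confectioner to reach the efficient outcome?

Left alone the confectioner would choose level 5 (marginal profit stays positive).
Efficient level: k* = 2 (marginal profit ≥ marginal vibration damage through 2).
The doctor must at least cover the confectioner's forgone profit from cutting 5→2: 358 + 285 + 194 = 837.

€837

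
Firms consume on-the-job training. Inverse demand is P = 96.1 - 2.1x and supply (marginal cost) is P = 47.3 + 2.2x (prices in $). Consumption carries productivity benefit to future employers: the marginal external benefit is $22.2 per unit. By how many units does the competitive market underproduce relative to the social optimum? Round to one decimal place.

5.2 units

Market equilibrium (private): 47.3 + 2.2x = 96.1 - 2.1x → x_m = 11.3488.
Social marginal benefit = demand + MEB = 118.3 - 2.1x.
Set SMB = MC: 118.3 - 2.1x = 47.3 + 2.2x → x* = 16.5116.
Gap = |11.3488 − 16.5116| = 5.1628.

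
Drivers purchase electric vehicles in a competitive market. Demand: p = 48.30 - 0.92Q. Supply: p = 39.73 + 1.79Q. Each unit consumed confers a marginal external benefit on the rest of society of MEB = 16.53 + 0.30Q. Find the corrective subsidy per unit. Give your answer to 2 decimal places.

subsidy = 19.65 per unit

Social marginal benefit = demand + MEB = 64.83 - 0.62Q.
Set SMB = MC: 64.83 - 0.62Q = 39.73 + 1.79Q → Q* = 10.4149.
The Pigouvian subsidy equals MEB at Q*: 16.53 + 0.30×10.4149 = 19.6545.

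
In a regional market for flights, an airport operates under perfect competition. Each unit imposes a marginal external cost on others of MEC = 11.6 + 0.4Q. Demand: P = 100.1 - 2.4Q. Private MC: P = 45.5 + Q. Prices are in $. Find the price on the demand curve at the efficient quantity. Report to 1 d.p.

P = $72.9

Social marginal cost = private MC + MEC = 57.1 + 1.4Q.
Set SMC = demand: 57.1 + 1.4Q = 100.1 - 2.4Q → Q* = 11.3158.
Consumer price on the demand curve at Q*: 100.1 − 2.4×11.3158 = 72.9421.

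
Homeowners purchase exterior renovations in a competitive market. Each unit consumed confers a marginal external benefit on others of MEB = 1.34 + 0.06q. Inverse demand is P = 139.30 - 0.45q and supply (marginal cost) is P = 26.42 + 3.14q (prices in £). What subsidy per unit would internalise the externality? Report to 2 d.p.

Social marginal benefit = demand + MEB = 140.64 - 0.39q.
Set SMB = MC: 140.64 - 0.39q = 26.42 + 3.14q → q* = 32.3569.
The Pigouvian subsidy equals MEB at q*: 1.34 + 0.06×32.3569 = 3.2814.

subsidy = £3.28 per unit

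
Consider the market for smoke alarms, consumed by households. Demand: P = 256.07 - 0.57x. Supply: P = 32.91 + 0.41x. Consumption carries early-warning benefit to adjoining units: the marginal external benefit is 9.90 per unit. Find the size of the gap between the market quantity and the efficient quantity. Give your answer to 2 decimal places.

Market equilibrium (private): 32.91 + 0.41x = 256.07 - 0.57x → x_m = 227.7143.
Social marginal benefit = demand + MEB = 265.97 - 0.57x.
Set SMB = MC: 265.97 - 0.57x = 32.91 + 0.41x → x* = 237.8163.
Gap = |227.7143 − 237.8163| = 10.1020.

10.10 units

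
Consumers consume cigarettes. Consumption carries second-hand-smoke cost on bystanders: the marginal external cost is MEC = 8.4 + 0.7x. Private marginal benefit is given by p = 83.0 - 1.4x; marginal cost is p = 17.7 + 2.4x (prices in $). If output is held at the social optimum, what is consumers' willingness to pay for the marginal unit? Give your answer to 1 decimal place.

Social marginal benefit = demand − MEC = 74.6 - 2.1x.
Set SMB = MC: 74.6 - 2.1x = 17.7 + 2.4x → x* = 12.6444.
Consumer price on the demand curve at x*: 83.0 − 1.4×12.6444 = 65.2978.

P = $65.3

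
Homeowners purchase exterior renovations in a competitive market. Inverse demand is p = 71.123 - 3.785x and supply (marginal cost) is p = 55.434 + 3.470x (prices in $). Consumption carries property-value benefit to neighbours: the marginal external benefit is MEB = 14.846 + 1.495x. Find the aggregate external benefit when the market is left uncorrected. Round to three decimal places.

$35.600

Market equilibrium (private): 55.434 + 3.470x = 71.123 - 3.785x → x_m = 2.1625.
Total external benefit = ∫₀^{x_m} (14.846 + 1.495x) dx = 14.846×2.1625 + ½×1.495×2.1625² = 35.6001.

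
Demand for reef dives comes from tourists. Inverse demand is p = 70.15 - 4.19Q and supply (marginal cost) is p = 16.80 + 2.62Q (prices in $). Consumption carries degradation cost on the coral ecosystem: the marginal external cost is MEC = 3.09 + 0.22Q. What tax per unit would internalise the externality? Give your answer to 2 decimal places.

tax = $4.66 per unit

Social marginal benefit = demand − MEC = 67.06 - 4.41Q.
Set SMB = MC: 67.06 - 4.41Q = 16.80 + 2.62Q → Q* = 7.1494.
The Pigouvian tax equals MEC at Q*: 3.09 + 0.22×7.1494 = 4.6629.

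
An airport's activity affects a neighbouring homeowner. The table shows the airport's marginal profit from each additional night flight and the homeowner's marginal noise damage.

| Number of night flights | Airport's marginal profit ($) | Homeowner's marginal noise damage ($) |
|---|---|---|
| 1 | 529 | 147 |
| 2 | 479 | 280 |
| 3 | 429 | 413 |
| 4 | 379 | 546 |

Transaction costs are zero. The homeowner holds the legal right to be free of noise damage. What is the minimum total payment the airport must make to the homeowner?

Efficient level: marginal profit ≥ marginal noise damage through level 3, so k* = 3.
With the homeowner holding the right, the airport must at least compensate total damage at k*: 147 + 280 + 413 = 840.

$840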